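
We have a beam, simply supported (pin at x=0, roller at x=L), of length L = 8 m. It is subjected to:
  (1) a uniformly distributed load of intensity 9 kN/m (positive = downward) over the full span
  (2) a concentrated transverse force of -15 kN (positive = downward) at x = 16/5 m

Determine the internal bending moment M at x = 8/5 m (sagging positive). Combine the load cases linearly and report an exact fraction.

M(8/5) = 792/25 kN·m

Load 1 — uniform load w=9 kN/m over full span:
  M_1 = wx(L-x)/2 = 9·(8/5)·(8-(8/5))/2 = 1152/25 kN·m
Load 2 — point force P=-15 kN at a=16/5 m (b=L-a=24/5):
  M_2 = Pbx/L  [x≤a] = (-15)·(24/5)·(8/5)/8 = -72/5 kN·m
Superposition: M = Σ M_i = 792/25 kN·m ≈ 31.680000 kN·m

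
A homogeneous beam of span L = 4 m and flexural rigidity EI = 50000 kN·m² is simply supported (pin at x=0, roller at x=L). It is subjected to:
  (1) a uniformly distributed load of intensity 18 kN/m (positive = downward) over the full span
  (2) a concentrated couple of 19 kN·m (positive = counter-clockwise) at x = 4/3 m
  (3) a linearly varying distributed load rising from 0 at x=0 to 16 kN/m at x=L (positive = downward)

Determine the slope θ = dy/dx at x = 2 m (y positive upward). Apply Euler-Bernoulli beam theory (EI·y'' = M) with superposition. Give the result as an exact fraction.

θ(2) = -17/4500000 rad

Load 1 — uniform load w=18 kN/m over full span:
  θ_1 = -w(L³-6Lx²+4x³)/(24EI) = -18·(4³-6·4·2²+4·2³)/(24·50000) = 0 rad
Load 2 — applied couple M₀=19 kN·m at a=4/3 m (b=L-a=8/3):
  θ_2 = (M₀x²/(2L)-M₀(x-a)+C₁)/EI  [x>a] with C₁=M₀(3b²-L²)/(6L)=38/9 = (19·2²/(2·4)-19·(2-(4/3))+(38/9))/50000 = 19/900000 rad
Load 3 — triangular load w₀=16 kN/m (0→w₀ over full span):
  θ_3 = -w₀(7L⁴-30L²x²+15x⁴)/(360LEI) = -16·(7·4⁴-30·4²·2²+15·2⁴)/(360·4·50000) = -7/281250 rad
Superposition: θ = Σ θ_i = -17/4500000 rad ≈ -0.000004 rad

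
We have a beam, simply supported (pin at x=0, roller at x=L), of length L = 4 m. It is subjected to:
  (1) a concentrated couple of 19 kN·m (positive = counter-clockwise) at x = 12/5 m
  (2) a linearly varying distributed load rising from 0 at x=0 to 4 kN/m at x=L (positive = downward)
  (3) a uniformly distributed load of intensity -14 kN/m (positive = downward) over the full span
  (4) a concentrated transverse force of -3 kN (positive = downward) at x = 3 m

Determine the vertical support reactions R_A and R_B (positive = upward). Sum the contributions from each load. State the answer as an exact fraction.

Load 1 — applied couple M₀=19 kN·m at a=12/5 m (b=L-a=8/5):
  R_A = M₀/L = 19/4 kN
  R_B = -M₀/L = -19/4 kN
Load 2 — triangular load w₀=4 kN/m (0→w₀ over full span):
  R_A = w₀L/6 = 4·4/6 = 8/3 kN
  R_B = w₀L/3 = 4·4/3 = 16/3 kN
Load 3 — uniform load w=-14 kN/m over full span:
  R_A = wL/2 = (-14)·4/2 = -28 kN
  R_B = wL/2 = (-14)·4/2 = -28 kN
Load 4 — point force P=-3 kN at a=3 m (b=L-a=1):
  R_A = Pb/L = (-3)·1/4 = -3/4 kN
  R_B = Pa/L = (-3)·3/4 = -9/4 kN
Superposition: R_A = -64/3 kN, R_B = -89/3 kN

R_A = -64/3 kN, R_B = -89/3 kN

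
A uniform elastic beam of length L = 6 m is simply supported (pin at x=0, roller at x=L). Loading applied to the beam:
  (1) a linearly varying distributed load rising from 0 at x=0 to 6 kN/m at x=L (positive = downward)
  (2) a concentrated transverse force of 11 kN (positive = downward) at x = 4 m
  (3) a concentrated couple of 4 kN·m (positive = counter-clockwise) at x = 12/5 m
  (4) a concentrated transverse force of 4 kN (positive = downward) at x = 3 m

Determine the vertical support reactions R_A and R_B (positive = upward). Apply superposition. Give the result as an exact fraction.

R_A = 37/3 kN, R_B = 62/3 kN

Load 1 — triangular load w₀=6 kN/m (0→w₀ over full span):
  R_A = w₀L/6 = 6·6/6 = 6 kN
  R_B = w₀L/3 = 6·6/3 = 12 kN
Load 2 — point force P=11 kN at a=4 m (b=L-a=2):
  R_A = Pb/L = 11·2/6 = 11/3 kN
  R_B = Pa/L = 11·4/6 = 22/3 kN
Load 3 — applied couple M₀=4 kN·m at a=12/5 m (b=L-a=18/5):
  R_A = M₀/L = 4/6 = 2/3 kN
  R_B = -M₀/L = -4/6 = -2/3 kN
Load 4 — point force P=4 kN at a=3 m (b=L-a=3):
  R_A = Pb/L = 4·3/6 = 2 kN
  R_B = Pa/L = 4·3/6 = 2 kN
Superposition: R_A = 37/3 kN, R_B = 62/3 kN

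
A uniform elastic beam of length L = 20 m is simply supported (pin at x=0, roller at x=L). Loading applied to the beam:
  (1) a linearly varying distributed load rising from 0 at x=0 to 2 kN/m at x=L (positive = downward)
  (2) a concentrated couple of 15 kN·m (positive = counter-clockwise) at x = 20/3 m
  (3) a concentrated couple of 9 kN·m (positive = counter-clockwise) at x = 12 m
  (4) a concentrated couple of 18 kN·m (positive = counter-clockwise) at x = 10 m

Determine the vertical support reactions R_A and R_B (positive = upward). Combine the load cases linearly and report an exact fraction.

R_A = 263/30 kN, R_B = 337/30 kN

Load 1 — triangular load w₀=2 kN/m (0→w₀ over full span):
  R_A = w₀L/6 = 2·20/6 = 20/3 kN
  R_B = w₀L/3 = 2·20/3 = 40/3 kN
Load 2 — applied couple M₀=15 kN·m at a=20/3 m (b=L-a=40/3):
  R_A = M₀/L = 15/20 = 3/4 kN
  R_B = -M₀/L = -15/20 = -3/4 kN
Load 3 — applied couple M₀=9 kN·m at a=12 m (b=L-a=8):
  R_A = M₀/L = 9/20 kN
  R_B = -M₀/L = -9/20 kN
Load 4 — applied couple M₀=18 kN·m at a=10 m (b=L-a=10):
  R_A = M₀/L = 18/20 = 9/10 kN
  R_B = -M₀/L = -18/20 = -9/10 kN
Superposition: R_A = 263/30 kN, R_B = 337/30 kN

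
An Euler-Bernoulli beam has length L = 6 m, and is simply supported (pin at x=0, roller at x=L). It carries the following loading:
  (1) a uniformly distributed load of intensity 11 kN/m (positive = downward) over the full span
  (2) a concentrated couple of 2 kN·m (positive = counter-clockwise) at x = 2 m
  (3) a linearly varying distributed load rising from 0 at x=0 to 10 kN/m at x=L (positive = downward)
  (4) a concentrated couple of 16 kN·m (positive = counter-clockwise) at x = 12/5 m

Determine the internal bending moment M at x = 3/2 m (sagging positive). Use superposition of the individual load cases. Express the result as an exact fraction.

Load 1 — uniform load w=11 kN/m over full span:
  M_1 = wx(L-x)/2 = 11·(3/2)·(6-(3/2))/2 = 297/8 kN·m
Load 2 — applied couple M₀=2 kN·m at a=2 m (b=L-a=4):
  M_2 = M₀x/L  [x≤a] = 2·(3/2)/6 = 1/2 kN·m
Load 3 — triangular load w₀=10 kN/m (0→w₀ over full span):
  M_3 = w₀Lx/6 - w₀x³/(6L) = 10·6·(3/2)/6 - 10·(3/2)³/(6·6) = 225/16 kN·m
Load 4 — applied couple M₀=16 kN·m at a=12/5 m (b=L-a=18/5):
  M_4 = M₀x/L  [x≤a] = 16·(3/2)/6 = 4 kN·m
Superposition: M = Σ M_i = 891/16 kN·m ≈ 55.687500 kN·m

M(3/2) = 891/16 kN·m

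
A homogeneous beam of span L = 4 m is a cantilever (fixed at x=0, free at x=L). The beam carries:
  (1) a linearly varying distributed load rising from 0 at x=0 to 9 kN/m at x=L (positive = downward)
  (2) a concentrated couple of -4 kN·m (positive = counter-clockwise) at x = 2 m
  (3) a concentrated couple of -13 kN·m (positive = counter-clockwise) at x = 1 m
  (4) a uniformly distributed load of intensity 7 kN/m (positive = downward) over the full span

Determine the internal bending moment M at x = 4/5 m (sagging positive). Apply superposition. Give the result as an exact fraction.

Load 1 — triangular load w₀=9 kN/m (0→w₀ over full span):
  M_1 = w₀Lx/2 - w₀L²/3 - w₀x³/(6L) = 9·4·(4/5)/2 - 9·4²/3 - 9·(4/5)³/(6·4) = -4224/125 kN·m
Load 2 — applied couple M₀=-4 kN·m at a=2 m (b=L-a=2):
  M_2 = M₀  [x≤a] = (-4) = -4 kN·m
Load 3 — applied couple M₀=-13 kN·m at a=1 m (b=L-a=3):
  M_3 = M₀  [x≤a] = (-13) = -13 kN·m
Load 4 — uniform load w=7 kN/m over full span:
  M_4 = -w(L-x)²/2 = -7·(4-(4/5))²/2 = -896/25 kN·m
Superposition: M = Σ M_i = -10829/125 kN·m ≈ -86.632000 kN·m

M(4/5) = -10829/125 kN·m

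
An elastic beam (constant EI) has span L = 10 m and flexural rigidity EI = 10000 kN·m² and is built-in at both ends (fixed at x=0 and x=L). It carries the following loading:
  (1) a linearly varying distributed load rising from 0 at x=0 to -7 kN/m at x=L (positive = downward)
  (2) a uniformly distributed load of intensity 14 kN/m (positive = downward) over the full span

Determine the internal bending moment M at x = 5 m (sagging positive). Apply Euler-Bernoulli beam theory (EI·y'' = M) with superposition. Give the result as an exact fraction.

Load 1 — triangular load w₀=-7 kN/m (0→w₀ over full span):
  M_1 = 3w₀Lx/20 - w₀L²/30 - w₀x³/(6L) = 3·(-7)·10·5/20 - (-7)·10²/30 - (-7)·5³/(6·10) = -175/12 kN·m
Load 2 — uniform load w=14 kN/m over full span:
  M_2 = wLx/2 - wL²/12 - wx²/2 = 14·10·5/2 - 14·10²/12 - 14·5²/2 = 175/3 kN·m
Superposition: M = Σ M_i = 175/4 kN·m ≈ 43.750000 kN·m

M(5) = 175/4 kN·m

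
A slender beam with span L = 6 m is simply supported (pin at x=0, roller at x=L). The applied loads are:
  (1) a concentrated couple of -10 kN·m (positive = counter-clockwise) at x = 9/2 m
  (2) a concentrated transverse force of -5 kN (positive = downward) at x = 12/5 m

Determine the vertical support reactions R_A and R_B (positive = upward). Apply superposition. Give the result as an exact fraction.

R_A = -14/3 kN, R_B = -1/3 kN

Load 1 — applied couple M₀=-10 kN·m at a=9/2 m (b=L-a=3/2):
  R_A = M₀/L = (-10)/6 = -5/3 kN
  R_B = -M₀/L = -(-10)/6 = 5/3 kN
Load 2 — point force P=-5 kN at a=12/5 m (b=L-a=18/5):
  R_A = Pb/L = (-5)·(18/5)/6 = -3 kN
  R_B = Pa/L = (-5)·(12/5)/6 = -2 kN
Superposition: R_A = -14/3 kN, R_B = -1/3 kN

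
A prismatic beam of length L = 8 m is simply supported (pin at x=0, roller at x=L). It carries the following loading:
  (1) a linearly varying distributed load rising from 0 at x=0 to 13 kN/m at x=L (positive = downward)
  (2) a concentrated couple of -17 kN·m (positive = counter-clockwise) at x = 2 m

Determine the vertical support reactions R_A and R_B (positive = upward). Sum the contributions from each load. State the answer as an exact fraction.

R_A = 365/24 kN, R_B = 883/24 kN

Load 1 — triangular load w₀=13 kN/m (0→w₀ over full span):
  R_A = w₀L/6 = 13·8/6 = 52/3 kN
  R_B = w₀L/3 = 13·8/3 = 104/3 kN
Load 2 — applied couple M₀=-17 kN·m at a=2 m (b=L-a=6):
  R_A = M₀/L = (-17)/8 = -17/8 kN
  R_B = -M₀/L = -(-17)/8 = 17/8 kN
Superposition: R_A = 365/24 kN, R_B = 883/24 kN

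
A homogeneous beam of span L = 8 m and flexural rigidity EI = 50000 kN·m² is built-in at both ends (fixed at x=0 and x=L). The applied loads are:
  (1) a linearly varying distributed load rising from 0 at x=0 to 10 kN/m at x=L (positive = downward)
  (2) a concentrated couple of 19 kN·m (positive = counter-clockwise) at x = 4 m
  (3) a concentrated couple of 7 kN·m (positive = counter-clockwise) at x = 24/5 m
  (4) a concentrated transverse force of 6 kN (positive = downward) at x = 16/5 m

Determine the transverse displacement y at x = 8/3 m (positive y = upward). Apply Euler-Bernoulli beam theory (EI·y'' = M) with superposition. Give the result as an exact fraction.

Load 1 — triangular load w₀=10 kN/m (0→w₀ over full span):
  y_1 = -w₀x²(L-x)²(x+2L)/(120LEI) = -10·(8/3)²·(8-(8/3))²·((8/3)+2·8)/(120·8·50000) = -1792/2278125 m
Load 2 — applied couple M₀=19 kN·m at a=4 m (b=L-a=4):
  y_2 = (R_Ax³/6 - M_Ax²/2)/EI  [x≤a] with R_A=57/16, M_A=19/4 = ((57/16)·(8/3)³/6 - (19/4)·(8/3)²/2)/50000 = -19/168750 m
Load 3 — applied couple M₀=7 kN·m at a=24/5 m (b=L-a=16/5):
  y_3 = (R_Ax³/6 - M_Ax²/2)/EI  [x≤a] with R_A=63/50, M_A=56/25 = ((63/50)·(8/3)³/6 - (56/25)·(8/3)²/2)/50000 = -56/703125 m
Load 4 — point force P=6 kN at a=16/5 m (b=L-a=24/5):
  y_4 = -Pb²x²(3aL-(3a+b)x)/(6L³EI)  [x≤a] = -6·(24/5)²·(8/3)²·(3·(16/5)·8-(3·(16/5)+(24/5))·(8/3))/(6·8³·50000) = -96/390625 m
Superposition: y = Σ y_i = -697453/569531250 m ≈ -0.001225 m

y(8/3) = -697453/569531250 m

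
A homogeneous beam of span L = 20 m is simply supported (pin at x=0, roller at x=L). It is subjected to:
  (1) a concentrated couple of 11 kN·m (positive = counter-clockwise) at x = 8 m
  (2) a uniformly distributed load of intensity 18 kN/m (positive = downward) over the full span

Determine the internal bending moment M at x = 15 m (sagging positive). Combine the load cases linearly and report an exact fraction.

Load 1 — applied couple M₀=11 kN·m at a=8 m (b=L-a=12):
  M_1 = M₀x/L - M₀  [x>a] = 11·15/20 - 11 = -11/4 kN·m
Load 2 — uniform load w=18 kN/m over full span:
  M_2 = wx(L-x)/2 = 18·15·(20-15)/2 = 675 kN·m
Superposition: M = Σ M_i = 2689/4 kN·m ≈ 672.250000 kN·m

M(15) = 2689/4 kN·m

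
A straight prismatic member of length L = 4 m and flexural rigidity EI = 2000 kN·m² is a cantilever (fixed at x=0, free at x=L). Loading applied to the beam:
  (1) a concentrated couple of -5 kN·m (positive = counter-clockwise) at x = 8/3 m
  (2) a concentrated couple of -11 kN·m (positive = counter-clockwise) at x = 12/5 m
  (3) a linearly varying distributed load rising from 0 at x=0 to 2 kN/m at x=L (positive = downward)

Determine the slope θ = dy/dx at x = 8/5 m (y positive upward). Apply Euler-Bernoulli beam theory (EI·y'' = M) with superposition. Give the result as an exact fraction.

θ(8/5) = -1472/78125 rad

Load 1 — applied couple M₀=-5 kN·m at a=8/3 m (b=L-a=4/3):
  θ_1 = M₀x/EI  [x≤a] = (-5)·(8/5)/2000 = -1/250 rad
Load 2 — applied couple M₀=-11 kN·m at a=12/5 m (b=L-a=8/5):
  θ_2 = M₀x/EI  [x≤a] = (-11)·(8/5)/2000 = -11/1250 rad
Load 3 — triangular load w₀=2 kN/m (0→w₀ over full span):
  θ_3 = (w₀Lx²/4-w₀L²x/3-w₀x⁴/(24L))/EI = (2·4·(8/5)²/4-2·4²·(8/5)/3-2·(8/5)⁴/(24·4))/2000 = -472/78125 rad
Superposition: θ = Σ θ_i = -1472/78125 rad ≈ -0.018842 rad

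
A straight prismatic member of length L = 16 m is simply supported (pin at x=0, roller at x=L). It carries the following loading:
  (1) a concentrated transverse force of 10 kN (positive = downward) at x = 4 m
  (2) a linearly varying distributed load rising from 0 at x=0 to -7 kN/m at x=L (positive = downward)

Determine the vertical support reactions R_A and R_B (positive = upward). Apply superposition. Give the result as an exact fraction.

Load 1 — point force P=10 kN at a=4 m (b=L-a=12):
  R_A = Pb/L = 10·12/16 = 15/2 kN
  R_B = Pa/L = 10·4/16 = 5/2 kN
Load 2 — triangular load w₀=-7 kN/m (0→w₀ over full span):
  R_A = w₀L/6 = (-7)·16/6 = -56/3 kN
  R_B = w₀L/3 = (-7)·16/3 = -112/3 kN
Superposition: R_A = -67/6 kN, R_B = -209/6 kN

R_A = -67/6 kN, R_B = -209/6 kN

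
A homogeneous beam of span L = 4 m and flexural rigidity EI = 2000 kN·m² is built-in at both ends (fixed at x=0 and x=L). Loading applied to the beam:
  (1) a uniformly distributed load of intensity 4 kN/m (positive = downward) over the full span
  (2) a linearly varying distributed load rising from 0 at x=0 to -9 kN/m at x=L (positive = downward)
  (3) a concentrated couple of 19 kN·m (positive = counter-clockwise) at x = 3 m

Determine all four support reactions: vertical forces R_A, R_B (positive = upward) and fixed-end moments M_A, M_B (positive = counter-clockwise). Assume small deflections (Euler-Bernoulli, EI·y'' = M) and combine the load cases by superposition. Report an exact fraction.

R_A = 1271/160 kN, M_A = 1553/240 kN·m, R_B = -1591/160 kN, M_B = -407/240 kN·m

Load 1 — uniform load w=4 kN/m over full span:
  R_A = wL/2 = 4·4/2 = 8 kN
  M_A = wL²/12 = 4·4²/12 = 16/3 kN·m
  R_B = wL/2 = 4·4/2 = 8 kN
  M_B = -wL²/12 = -4·4²/12 = -16/3 kN·m
Load 2 — triangular load w₀=-9 kN/m (0→w₀ over full span):
  R_A = 3w₀L/20 = 3·(-9)·4/20 = -27/5 kN
  M_A = w₀L²/30 = (-9)·4²/30 = -24/5 kN·m
  R_B = 7w₀L/20 = 7·(-9)·4/20 = -63/5 kN
  M_B = -w₀L²/20 = -(-9)·4²/20 = 36/5 kN·m
Load 3 — applied couple M₀=19 kN·m at a=3 m (b=L-a=1):
  R_A = 6M₀ab/L³ = 6·19·3·1/4³ = 171/32 kN
  M_A = M₀b(2a-b)/L² = 19·1·(2·3-1)/4² = 95/16 kN·m
  R_B = -6M₀ab/L³ = -6·19·3·1/4³ = -171/32 kN
  M_B = M₀a(2b-a)/L² = 19·3·(2·1-3)/4² = -57/16 kN·m
Superposition: R_A = 1271/160 kN, M_A = 1553/240 kN·m, R_B = -1591/160 kN, M_B = -407/240 kN·m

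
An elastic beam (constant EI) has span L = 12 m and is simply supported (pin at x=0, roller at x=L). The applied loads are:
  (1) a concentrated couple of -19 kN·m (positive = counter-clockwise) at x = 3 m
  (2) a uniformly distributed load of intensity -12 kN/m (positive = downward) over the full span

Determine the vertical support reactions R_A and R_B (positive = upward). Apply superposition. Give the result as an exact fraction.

R_A = -883/12 kN, R_B = -845/12 kN

Load 1 — applied couple M₀=-19 kN·m at a=3 m (b=L-a=9):
  R_A = M₀/L = (-19)/12 = -19/12 kN
  R_B = -M₀/L = -(-19)/12 = 19/12 kN
Load 2 — uniform load w=-12 kN/m over full span:
  R_A = wL/2 = (-12)·12/2 = -72 kN
  R_B = wL/2 = (-12)·12/2 = -72 kN
Superposition: R_A = -883/12 kN, R_B = -845/12 kN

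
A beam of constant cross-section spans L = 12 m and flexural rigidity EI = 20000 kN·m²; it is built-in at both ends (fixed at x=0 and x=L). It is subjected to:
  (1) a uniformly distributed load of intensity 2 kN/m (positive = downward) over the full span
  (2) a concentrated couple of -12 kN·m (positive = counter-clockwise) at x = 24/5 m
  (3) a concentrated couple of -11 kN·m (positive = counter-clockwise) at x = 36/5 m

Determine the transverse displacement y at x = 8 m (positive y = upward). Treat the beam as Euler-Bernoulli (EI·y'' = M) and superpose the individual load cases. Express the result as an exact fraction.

Load 1 — uniform load w=2 kN/m over full span:
  y_1 = -wx²(L-x)²/(24EI) = -2·8²·(12-8)²/(24·20000) = -8/1875 m
Load 2 — applied couple M₀=-12 kN·m at a=24/5 m (b=L-a=36/5):
  y_2 = (R_Ax³/6 - M_Ax²/2 - M₀(x-a)²/2)/EI  [x>a] with R_A=-36/25, M_A=-36/25 = ((-36/25)·8³/6 - (-36/25)·8²/2 - (-12)·(8-(24/5))²/2)/20000 = -12/15625 m
Load 3 — applied couple M₀=-11 kN·m at a=36/5 m (b=L-a=24/5):
  y_3 = (R_Ax³/6 - M_Ax²/2 - M₀(x-a)²/2)/EI  [x>a] with R_A=-33/25, M_A=-88/25 = ((-33/25)·8³/6 - (-88/25)·8²/2 - (-11)·(8-(36/5))²/2)/20000 = 11/62500 m
Superposition: y = Σ y_i = -911/187500 m ≈ -0.004859 m

y(8) = -911/187500 m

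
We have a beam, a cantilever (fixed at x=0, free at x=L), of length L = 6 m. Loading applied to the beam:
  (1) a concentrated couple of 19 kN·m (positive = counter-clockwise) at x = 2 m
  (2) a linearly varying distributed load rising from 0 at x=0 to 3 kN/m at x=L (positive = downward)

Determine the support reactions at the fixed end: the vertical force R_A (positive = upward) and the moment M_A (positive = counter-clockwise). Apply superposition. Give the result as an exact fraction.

R_A = 9 kN, M_A = 17 kN·m

Load 1 — applied couple M₀=19 kN·m at a=2 m (b=L-a=4):
  R_A = 0 kN
  M_A = -M₀ = -19 kN·m
Load 2 — triangular load w₀=3 kN/m (0→w₀ over full span):
  R_A = w₀L/2 = 3·6/2 = 9 kN
  M_A = w₀L²/3 = 3·6²/3 = 36 kN·m
Superposition: R_A = 9 kN, M_A = 17 kN·m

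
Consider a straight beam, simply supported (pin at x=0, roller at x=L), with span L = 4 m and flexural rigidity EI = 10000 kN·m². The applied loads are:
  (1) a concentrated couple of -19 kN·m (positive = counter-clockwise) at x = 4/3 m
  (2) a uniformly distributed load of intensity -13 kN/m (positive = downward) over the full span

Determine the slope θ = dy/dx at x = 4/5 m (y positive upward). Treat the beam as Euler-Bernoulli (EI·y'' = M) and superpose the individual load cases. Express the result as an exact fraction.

θ(4/5) = 6107/2812500 rad

Load 1 — applied couple M₀=-19 kN·m at a=4/3 m (b=L-a=8/3):
  θ_1 = (M₀x²/(2L)+C₁)/EI  [x≤a] with C₁=M₀(3b²-L²)/(6L)=-38/9 = ((-19)·(4/5)²/(2·4)+(-38/9))/10000 = -323/562500 rad
Load 2 — uniform load w=-13 kN/m over full span:
  θ_2 = -w(L³-6Lx²+4x³)/(24EI) = -(-13)·(4³-6·4·(4/5)²+4·(4/5)³)/(24·10000) = 429/156250 rad
Superposition: θ = Σ θ_i = 6107/2812500 rad ≈ 0.002171 rad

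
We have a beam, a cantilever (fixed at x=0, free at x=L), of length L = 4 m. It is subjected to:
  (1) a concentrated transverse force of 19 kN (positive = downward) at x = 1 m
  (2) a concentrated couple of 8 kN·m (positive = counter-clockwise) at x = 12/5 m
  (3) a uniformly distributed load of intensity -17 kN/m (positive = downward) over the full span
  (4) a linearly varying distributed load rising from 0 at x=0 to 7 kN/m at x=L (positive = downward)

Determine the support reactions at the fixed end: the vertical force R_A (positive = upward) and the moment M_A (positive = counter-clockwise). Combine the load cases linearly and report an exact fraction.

Load 1 — point force P=19 kN at a=1 m (b=L-a=3):
  R_A = P = 19 kN
  M_A = Pa = 19·1 = 19 kN·m
Load 2 — applied couple M₀=8 kN·m at a=12/5 m (b=L-a=8/5):
  R_A = 0 kN
  M_A = -M₀ = -8 kN·m
Load 3 — uniform load w=-17 kN/m over full span:
  R_A = wL = (-17)·4 = -68 kN
  M_A = wL²/2 = (-17)·4²/2 = -136 kN·m
Load 4 — triangular load w₀=7 kN/m (0→w₀ over full span):
  R_A = w₀L/2 = 7·4/2 = 14 kN
  M_A = w₀L²/3 = 7·4²/3 = 112/3 kN·m
Superposition: R_A = -35 kN, M_A = -263/3 kN·m

R_A = -35 kN, M_A = -263/3 kN·m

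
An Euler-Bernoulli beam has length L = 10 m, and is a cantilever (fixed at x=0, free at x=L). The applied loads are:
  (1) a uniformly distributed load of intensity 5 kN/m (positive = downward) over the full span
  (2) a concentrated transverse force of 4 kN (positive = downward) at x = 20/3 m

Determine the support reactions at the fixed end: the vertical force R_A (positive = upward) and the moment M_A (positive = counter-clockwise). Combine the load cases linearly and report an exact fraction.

Load 1 — uniform load w=5 kN/m over full span:
  R_A = wL = 5·10 = 50 kN
  M_A = wL²/2 = 5·10²/2 = 250 kN·m
Load 2 — point force P=4 kN at a=20/3 m (b=L-a=10/3):
  R_A = P = 4 kN
  M_A = Pa = 4·(20/3) = 80/3 kN·m
Superposition: R_A = 54 kN, M_A = 830/3 kN·m

R_A = 54 kN, M_A = 830/3 kN·m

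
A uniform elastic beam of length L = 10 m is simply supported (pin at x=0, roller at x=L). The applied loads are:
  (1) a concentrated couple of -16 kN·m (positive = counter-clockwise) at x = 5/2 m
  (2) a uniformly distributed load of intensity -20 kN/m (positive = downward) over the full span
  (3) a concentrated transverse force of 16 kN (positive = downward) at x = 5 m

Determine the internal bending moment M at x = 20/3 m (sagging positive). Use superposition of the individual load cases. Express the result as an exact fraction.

M(20/3) = -1712/9 kN·m

Load 1 — applied couple M₀=-16 kN·m at a=5/2 m (b=L-a=15/2):
  M_1 = M₀x/L - M₀  [x>a] = (-16)·(20/3)/10 - (-16) = 16/3 kN·m
Load 2 — uniform load w=-20 kN/m over full span:
  M_2 = wx(L-x)/2 = (-20)·(20/3)·(10-(20/3))/2 = -2000/9 kN·m
Load 3 — point force P=16 kN at a=5 m (b=L-a=5):
  M_3 = Pa(L-x)/L  [x>a] = 16·5·(10-(20/3))/10 = 80/3 kN·m
Superposition: M = Σ M_i = -1712/9 kN·m ≈ -190.222222 kN·m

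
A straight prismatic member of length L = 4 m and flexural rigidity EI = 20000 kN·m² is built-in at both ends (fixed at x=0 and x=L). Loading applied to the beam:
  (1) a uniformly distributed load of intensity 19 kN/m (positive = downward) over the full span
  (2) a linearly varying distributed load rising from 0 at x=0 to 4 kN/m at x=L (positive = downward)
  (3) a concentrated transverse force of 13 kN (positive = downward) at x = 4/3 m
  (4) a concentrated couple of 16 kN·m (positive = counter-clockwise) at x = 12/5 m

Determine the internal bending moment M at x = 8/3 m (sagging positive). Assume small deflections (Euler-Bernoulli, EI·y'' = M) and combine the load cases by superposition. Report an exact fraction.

Load 1 — uniform load w=19 kN/m over full span:
  M_1 = wLx/2 - wL²/12 - wx²/2 = 19·4·(8/3)/2 - 19·4²/12 - 19·(8/3)²/2 = 76/9 kN·m
Load 2 — triangular load w₀=4 kN/m (0→w₀ over full span):
  M_2 = 3w₀Lx/20 - w₀L²/30 - w₀x³/(6L) = 3·4·4·(8/3)/20 - 4·4²/30 - 4·(8/3)³/(6·4) = 448/405 kN·m
Load 3 — point force P=13 kN at a=4/3 m (b=L-a=8/3):
  M_3 = Pa²(a+3b)(L-x)/L³ - Pa²b/L²  [x>a] = 13·(4/3)²·((4/3)+3·(8/3))·(4-(8/3))/4³ - 13·(4/3)²·(8/3)/4² = 52/81 kN·m
Load 4 — applied couple M₀=16 kN·m at a=12/5 m (b=L-a=8/5):
  M_4 = R_Ax - M_A - M₀  [x>a] with R_A=144/25, M_A=128/25 = (144/25)·(8/3) - (128/25) - 16 = -144/25 kN·m
Superposition: M = Σ M_i = 2992/675 kN·m ≈ 4.432593 kN·m

M(8/3) = 2992/675 kN·m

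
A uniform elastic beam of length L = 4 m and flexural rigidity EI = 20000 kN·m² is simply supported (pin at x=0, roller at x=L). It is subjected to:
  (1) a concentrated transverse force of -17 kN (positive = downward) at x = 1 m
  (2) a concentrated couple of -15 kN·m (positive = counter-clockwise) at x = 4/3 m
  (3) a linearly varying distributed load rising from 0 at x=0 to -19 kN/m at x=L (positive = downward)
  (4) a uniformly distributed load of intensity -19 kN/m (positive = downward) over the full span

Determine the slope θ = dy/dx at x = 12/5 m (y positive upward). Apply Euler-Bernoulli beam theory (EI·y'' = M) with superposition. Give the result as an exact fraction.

θ(12/5) = -1106317/900000000 rad

Load 1 — point force P=-17 kN at a=1 m (b=L-a=3):
  θ_1 = -Pa(2L²-6Lx+3x²+a²)/(6LEI)  [x>a] = -(-17)·1·(2·4²-6·4·(12/5)+3·(12/5)²+1²)/(6·4·20000) = -1037/4000000 rad
Load 2 — applied couple M₀=-15 kN·m at a=4/3 m (b=L-a=8/3):
  θ_2 = (M₀x²/(2L)-M₀(x-a)+C₁)/EI  [x>a] with C₁=M₀(3b²-L²)/(6L)=-10/3 = ((-15)·(12/5)²/(2·4)-(-15)·((12/5)-(4/3))+(-10/3))/20000 = 7/75000 rad
Load 3 — triangular load w₀=-19 kN/m (0→w₀ over full span):
  θ_3 = -w₀(7L⁴-30L²x²+15x⁴)/(360LEI) = -(-19)·(7·4⁴-30·4²·(12/5)²+15·(12/5)⁴)/(360·4·20000) = -1102/3515625 rad
Load 4 — uniform load w=-19 kN/m over full span:
  θ_4 = -w(L³-6Lx²+4x³)/(24EI) = -(-19)·(4³-6·4·(12/5)²+4·(12/5)³)/(24·20000) = -703/937500 rad
Superposition: θ = Σ θ_i = -1106317/900000000 rad ≈ -0.001229 rad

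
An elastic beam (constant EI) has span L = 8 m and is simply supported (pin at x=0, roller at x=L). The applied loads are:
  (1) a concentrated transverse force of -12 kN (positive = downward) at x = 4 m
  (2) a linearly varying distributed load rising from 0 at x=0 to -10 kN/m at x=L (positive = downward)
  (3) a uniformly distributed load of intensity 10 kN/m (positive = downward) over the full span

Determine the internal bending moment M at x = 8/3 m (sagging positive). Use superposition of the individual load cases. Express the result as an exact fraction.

M(8/3) = 1904/81 kN·m

Load 1 — point force P=-12 kN at a=4 m (b=L-a=4):
  M_1 = Pbx/L  [x≤a] = (-12)·4·(8/3)/8 = -16 kN·m
Load 2 — triangular load w₀=-10 kN/m (0→w₀ over full span):
  M_2 = w₀Lx/6 - w₀x³/(6L) = (-10)·8·(8/3)/6 - (-10)·(8/3)³/(6·8) = -2560/81 kN·m
Load 3 — uniform load w=10 kN/m over full span:
  M_3 = wx(L-x)/2 = 10·(8/3)·(8-(8/3))/2 = 640/9 kN·m
Superposition: M = Σ M_i = 1904/81 kN·m ≈ 23.506173 kN·m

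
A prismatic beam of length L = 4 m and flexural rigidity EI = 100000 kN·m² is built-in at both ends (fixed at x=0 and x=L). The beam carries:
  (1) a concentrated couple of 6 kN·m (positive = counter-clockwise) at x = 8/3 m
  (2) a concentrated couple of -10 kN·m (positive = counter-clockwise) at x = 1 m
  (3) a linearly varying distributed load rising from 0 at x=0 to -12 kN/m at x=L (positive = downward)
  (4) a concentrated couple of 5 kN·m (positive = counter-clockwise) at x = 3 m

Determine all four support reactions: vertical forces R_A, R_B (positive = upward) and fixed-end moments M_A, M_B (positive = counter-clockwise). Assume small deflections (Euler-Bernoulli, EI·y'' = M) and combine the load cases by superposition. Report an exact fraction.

R_A = -1057/160 kN, M_A = -77/80 kN·m, R_B = -2783/160 kN, M_B = 443/80 kN·m

Load 1 — applied couple M₀=6 kN·m at a=8/3 m (b=L-a=4/3):
  R_A = 6M₀ab/L³ = 6·6·(8/3)·(4/3)/4³ = 2 kN
  M_A = M₀b(2a-b)/L² = 6·(4/3)·(2·(8/3)-(4/3))/4² = 2 kN·m
  R_B = -6M₀ab/L³ = -6·6·(8/3)·(4/3)/4³ = -2 kN
  M_B = M₀a(2b-a)/L² = 6·(8/3)·(2·(4/3)-(8/3))/4² = 0 kN·m
Load 2 — applied couple M₀=-10 kN·m at a=1 m (b=L-a=3):
  R_A = 6M₀ab/L³ = 6·(-10)·1·3/4³ = -45/16 kN
  M_A = M₀b(2a-b)/L² = (-10)·3·(2·1-3)/4² = 15/8 kN·m
  R_B = -6M₀ab/L³ = -6·(-10)·1·3/4³ = 45/16 kN
  M_B = M₀a(2b-a)/L² = (-10)·1·(2·3-1)/4² = -25/8 kN·m
Load 3 — triangular load w₀=-12 kN/m (0→w₀ over full span):
  R_A = 3w₀L/20 = 3·(-12)·4/20 = -36/5 kN
  M_A = w₀L²/30 = (-12)·4²/30 = -32/5 kN·m
  R_B = 7w₀L/20 = 7·(-12)·4/20 = -84/5 kN
  M_B = -w₀L²/20 = -(-12)·4²/20 = 48/5 kN·m
Load 4 — applied couple M₀=5 kN·m at a=3 m (b=L-a=1):
  R_A = 6M₀ab/L³ = 6·5·3·1/4³ = 45/32 kN
  M_A = M₀b(2a-b)/L² = 5·1·(2·3-1)/4² = 25/16 kN·m
  R_B = -6M₀ab/L³ = -6·5·3·1/4³ = -45/32 kN
  M_B = M₀a(2b-a)/L² = 5·3·(2·1-3)/4² = -15/16 kN·m
Superposition: R_A = -1057/160 kN, M_A = -77/80 kN·m, R_B = -2783/160 kN, M_B = 443/80 kN·m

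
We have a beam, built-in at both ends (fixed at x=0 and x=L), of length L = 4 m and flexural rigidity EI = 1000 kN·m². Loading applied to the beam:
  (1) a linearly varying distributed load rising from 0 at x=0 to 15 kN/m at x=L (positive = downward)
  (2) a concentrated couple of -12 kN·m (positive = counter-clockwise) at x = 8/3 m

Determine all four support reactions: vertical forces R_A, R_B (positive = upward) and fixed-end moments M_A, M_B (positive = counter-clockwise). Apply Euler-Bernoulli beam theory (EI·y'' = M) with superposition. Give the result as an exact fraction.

Load 1 — triangular load w₀=15 kN/m (0→w₀ over full span):
  R_A = 3w₀L/20 = 3·15·4/20 = 9 kN
  M_A = w₀L²/30 = 15·4²/30 = 8 kN·m
  R_B = 7w₀L/20 = 7·15·4/20 = 21 kN
  M_B = -w₀L²/20 = -15·4²/20 = -12 kN·m
Load 2 — applied couple M₀=-12 kN·m at a=8/3 m (b=L-a=4/3):
  R_A = 6M₀ab/L³ = 6·(-12)·(8/3)·(4/3)/4³ = -4 kN
  M_A = M₀b(2a-b)/L² = (-12)·(4/3)·(2·(8/3)-(4/3))/4² = -4 kN·m
  R_B = -6M₀ab/L³ = -6·(-12)·(8/3)·(4/3)/4³ = 4 kN
  M_B = M₀a(2b-a)/L² = (-12)·(8/3)·(2·(4/3)-(8/3))/4² = 0 kN·m
Superposition: R_A = 5 kN, M_A = 4 kN·m, R_B = 25 kN, M_B = -12 kN·m

R_A = 5 kN, M_A = 4 kN·m, R_B = 25 kN, M_B = -12 kN·m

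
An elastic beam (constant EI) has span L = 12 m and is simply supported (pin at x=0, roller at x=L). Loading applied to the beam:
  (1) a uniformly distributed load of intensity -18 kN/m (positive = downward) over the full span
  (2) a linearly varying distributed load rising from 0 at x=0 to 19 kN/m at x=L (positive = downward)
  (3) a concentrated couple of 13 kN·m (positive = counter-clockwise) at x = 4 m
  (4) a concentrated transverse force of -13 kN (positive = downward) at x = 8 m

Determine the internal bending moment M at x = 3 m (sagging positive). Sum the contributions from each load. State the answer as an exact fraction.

Load 1 — uniform load w=-18 kN/m over full span:
  M_1 = wx(L-x)/2 = (-18)·3·(12-3)/2 = -243 kN·m
Load 2 — triangular load w₀=19 kN/m (0→w₀ over full span):
  M_2 = w₀Lx/6 - w₀x³/(6L) = 19·12·3/6 - 19·3³/(6·12) = 855/8 kN·m
Load 3 — applied couple M₀=13 kN·m at a=4 m (b=L-a=8):
  M_3 = M₀x/L  [x≤a] = 13·3/12 = 13/4 kN·m
Load 4 — point force P=-13 kN at a=8 m (b=L-a=4):
  M_4 = Pbx/L  [x≤a] = (-13)·4·3/12 = -13 kN·m
Superposition: M = Σ M_i = -1167/8 kN·m ≈ -145.875000 kN·m

M(3) = -1167/8 kN·m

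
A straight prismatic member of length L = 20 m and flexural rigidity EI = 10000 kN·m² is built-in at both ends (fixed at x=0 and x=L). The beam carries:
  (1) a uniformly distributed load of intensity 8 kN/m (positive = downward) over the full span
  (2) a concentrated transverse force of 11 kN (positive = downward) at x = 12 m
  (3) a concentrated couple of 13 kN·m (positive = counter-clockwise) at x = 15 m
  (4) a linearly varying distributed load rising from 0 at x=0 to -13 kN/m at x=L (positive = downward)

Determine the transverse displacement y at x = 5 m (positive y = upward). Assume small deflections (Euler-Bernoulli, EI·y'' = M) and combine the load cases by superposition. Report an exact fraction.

y(5) = -5551/76800 m

Load 1 — uniform load w=8 kN/m over full span:
  y_1 = -wx²(L-x)²/(24EI) = -8·5²·(20-5)²/(24·10000) = -3/16 m
Load 2 — point force P=11 kN at a=12 m (b=L-a=8):
  y_2 = -Pb²x²(3aL-(3a+b)x)/(6L³EI)  [x≤a] = -11·8²·5²·(3·12·20-(3·12+8)·5)/(6·20³·10000) = -11/600 m
Load 3 — applied couple M₀=13 kN·m at a=15 m (b=L-a=5):
  y_3 = (R_Ax³/6 - M_Ax²/2)/EI  [x≤a] with R_A=117/160, M_A=65/16 = ((117/160)·5³/6 - (65/16)·5²/2)/10000 = -91/25600 m
Load 4 — triangular load w₀=-13 kN/m (0→w₀ over full span):
  y_4 = -w₀x²(L-x)²(x+2L)/(120LEI) = -(-13)·5²·(20-5)²·(5+2·20)/(120·20·10000) = 351/2560 m
Superposition: y = Σ y_i = -5551/76800 m ≈ -0.072279 m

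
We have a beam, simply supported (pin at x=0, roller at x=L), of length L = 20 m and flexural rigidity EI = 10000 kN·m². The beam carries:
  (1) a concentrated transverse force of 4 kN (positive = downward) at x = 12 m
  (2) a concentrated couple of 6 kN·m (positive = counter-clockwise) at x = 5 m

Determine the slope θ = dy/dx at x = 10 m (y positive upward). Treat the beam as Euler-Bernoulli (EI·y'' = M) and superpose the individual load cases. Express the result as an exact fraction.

Load 1 — point force P=4 kN at a=12 m (b=L-a=8):
  θ_1 = -Pb(L²-b²-3x²)/(6LEI)  [x≤a] = -4·8·(20²-8²-3·10²)/(6·20·10000) = -3/3125 rad
Load 2 — applied couple M₀=6 kN·m at a=5 m (b=L-a=15):
  θ_2 = (M₀x²/(2L)-M₀(x-a)+C₁)/EI  [x>a] with C₁=M₀(3b²-L²)/(6L)=55/4 = (6·10²/(2·20)-6·(10-5)+(55/4))/10000 = -1/8000 rad
Superposition: θ = Σ θ_i = -217/200000 rad ≈ -0.001085 rad

θ(10) = -217/200000 rad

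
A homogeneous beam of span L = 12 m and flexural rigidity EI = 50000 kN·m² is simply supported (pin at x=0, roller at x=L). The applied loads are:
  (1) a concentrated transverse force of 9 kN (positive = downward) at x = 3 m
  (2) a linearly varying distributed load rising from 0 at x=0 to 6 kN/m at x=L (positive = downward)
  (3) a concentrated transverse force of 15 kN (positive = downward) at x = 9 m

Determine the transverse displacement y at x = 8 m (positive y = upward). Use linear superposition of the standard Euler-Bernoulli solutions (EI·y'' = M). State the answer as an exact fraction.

y(8) = -7553/300000 m

Load 1 — point force P=9 kN at a=3 m (b=L-a=9):
  y_1 = -Pa(L-x)(2Lx-a²-x²)/(6LEI)  [x>a] = -9·3·(12-8)·(2·12·8-3²-8²)/(6·12·50000) = -357/100000 m
Load 2 — triangular load w₀=6 kN/m (0→w₀ over full span):
  y_2 = -w₀x(7L⁴-10L²x²+3x⁴)/(360LEI) = -6·8·(7·12⁴-10·12²·8²+3·8⁴)/(360·12·50000) = -136/9375 m
Load 3 — point force P=15 kN at a=9 m (b=L-a=3):
  y_3 = -Pbx(L²-b²-x²)/(6LEI)  [x≤a] = -15·3·8·(12²-3²-8²)/(6·12·50000) = -71/10000 m
Superposition: y = Σ y_i = -7553/300000 m ≈ -0.025177 m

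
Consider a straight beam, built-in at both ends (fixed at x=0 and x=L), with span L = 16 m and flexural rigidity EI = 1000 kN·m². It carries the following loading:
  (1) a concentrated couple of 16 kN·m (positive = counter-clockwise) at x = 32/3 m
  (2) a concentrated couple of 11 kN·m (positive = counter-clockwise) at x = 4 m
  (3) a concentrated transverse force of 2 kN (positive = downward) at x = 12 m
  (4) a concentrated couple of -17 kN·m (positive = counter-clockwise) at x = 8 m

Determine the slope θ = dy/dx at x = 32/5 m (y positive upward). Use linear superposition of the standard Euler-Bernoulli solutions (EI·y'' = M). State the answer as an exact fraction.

Load 1 — applied couple M₀=16 kN·m at a=32/3 m (b=L-a=16/3):
  θ_1 = (R_Ax²/2 - M_Ax)/EI  [x≤a] with R_A=4/3, M_A=16/3 = ((4/3)·(32/5)²/2 - (16/3)·(32/5))/1000 = -64/9375 rad
Load 2 — applied couple M₀=11 kN·m at a=4 m (b=L-a=12):
  θ_2 = (R_Ax²/2 - M_Ax - M₀(x-a))/EI  [x>a] with R_A=99/128, M_A=-33/16 = ((99/128)·(32/5)²/2 - (-33/16)·(32/5) - 11·((32/5)-4))/1000 = 33/12500 rad
Load 3 — point force P=2 kN at a=12 m (b=L-a=4):
  θ_3 = -Pb²x(2aL-(3a+b)x)/(2L³EI)  [x≤a] = -2·4²·(32/5)·(2·12·16-(3·12+4)·(32/5))/(2·16³·1000) = -2/625 rad
Load 4 — applied couple M₀=-17 kN·m at a=8 m (b=L-a=8):
  θ_4 = (R_Ax²/2 - M_Ax)/EI  [x≤a] with R_A=-51/32, M_A=-17/4 = ((-51/32)·(32/5)²/2 - (-17/4)·(32/5))/1000 = -17/3125 rad
Superposition: θ = Σ θ_i = -481/37500 rad ≈ -0.012827 rad

θ(32/5) = -481/37500 rad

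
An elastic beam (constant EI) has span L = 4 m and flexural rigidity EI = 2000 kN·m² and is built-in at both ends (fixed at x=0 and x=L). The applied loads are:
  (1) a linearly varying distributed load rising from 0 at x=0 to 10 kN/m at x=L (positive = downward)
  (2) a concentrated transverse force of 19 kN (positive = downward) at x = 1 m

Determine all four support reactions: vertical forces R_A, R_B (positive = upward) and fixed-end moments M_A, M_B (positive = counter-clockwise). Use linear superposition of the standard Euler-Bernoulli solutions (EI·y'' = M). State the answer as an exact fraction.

R_A = 705/32 kN, M_A = 769/48 kN·m, R_B = 543/32 kN, M_B = -185/16 kN·m

Load 1 — triangular load w₀=10 kN/m (0→w₀ over full span):
  R_A = 3w₀L/20 = 3·10·4/20 = 6 kN
  M_A = w₀L²/30 = 10·4²/30 = 16/3 kN·m
  R_B = 7w₀L/20 = 7·10·4/20 = 14 kN
  M_B = -w₀L²/20 = -10·4²/20 = -8 kN·m
Load 2 — point force P=19 kN at a=1 m (b=L-a=3):
  R_A = Pb²(3a+b)/L³ = 19·3²·(3·1+3)/4³ = 513/32 kN
  M_A = Pab²/L² = 19·1·3²/4² = 171/16 kN·m
  R_B = Pa²(a+3b)/L³ = 19·1²·(1+3·3)/4³ = 95/32 kN
  M_B = -Pa²b/L² = -19·1²·3/4² = -57/16 kN·m
Superposition: R_A = 705/32 kN, M_A = 769/48 kN·m, R_B = 543/32 kN, M_B = -185/16 kN·m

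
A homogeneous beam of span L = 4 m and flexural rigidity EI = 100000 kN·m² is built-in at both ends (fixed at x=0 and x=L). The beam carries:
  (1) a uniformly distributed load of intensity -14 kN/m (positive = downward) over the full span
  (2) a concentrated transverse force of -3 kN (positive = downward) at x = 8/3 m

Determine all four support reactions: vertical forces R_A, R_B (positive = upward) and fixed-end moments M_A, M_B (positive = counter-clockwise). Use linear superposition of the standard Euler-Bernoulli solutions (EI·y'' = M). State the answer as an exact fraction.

R_A = -259/9 kN, M_A = -176/9 kN·m, R_B = -272/9 kN, M_B = 184/9 kN·m

Load 1 — uniform load w=-14 kN/m over full span:
  R_A = wL/2 = (-14)·4/2 = -28 kN
  M_A = wL²/12 = (-14)·4²/12 = -56/3 kN·m
  R_B = wL/2 = (-14)·4/2 = -28 kN
  M_B = -wL²/12 = -(-14)·4²/12 = 56/3 kN·m
Load 2 — point force P=-3 kN at a=8/3 m (b=L-a=4/3):
  R_A = Pb²(3a+b)/L³ = (-3)·(4/3)²·(3·(8/3)+(4/3))/4³ = -7/9 kN
  M_A = Pab²/L² = (-3)·(8/3)·(4/3)²/4² = -8/9 kN·m
  R_B = Pa²(a+3b)/L³ = (-3)·(8/3)²·((8/3)+3·(4/3))/4³ = -20/9 kN
  M_B = -Pa²b/L² = -(-3)·(8/3)²·(4/3)/4² = 16/9 kN·m
Superposition: R_A = -259/9 kN, M_A = -176/9 kN·m, R_B = -272/9 kN, M_B = 184/9 kN·m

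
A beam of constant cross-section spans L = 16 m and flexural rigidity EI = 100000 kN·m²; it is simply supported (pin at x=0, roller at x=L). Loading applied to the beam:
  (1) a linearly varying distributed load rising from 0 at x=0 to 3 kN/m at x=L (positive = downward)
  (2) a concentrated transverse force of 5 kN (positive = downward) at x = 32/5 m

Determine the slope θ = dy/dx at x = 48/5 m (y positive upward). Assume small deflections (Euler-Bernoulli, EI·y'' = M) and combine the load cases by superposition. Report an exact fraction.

Load 1 — triangular load w₀=3 kN/m (0→w₀ over full span):
  θ_1 = -w₀(7L⁴-30L²x²+15x⁴)/(360LEI) = -3·(7·16⁴-30·16²·(48/5)²+15·(48/5)⁴)/(360·16·100000) = 3712/5859375 rad
Load 2 — point force P=5 kN at a=32/5 m (b=L-a=48/5):
  θ_2 = -Pa(2L²-6Lx+3x²+a²)/(6LEI)  [x>a] = -5·(32/5)·(2·16²-6·16·(48/5)+3·(48/5)²+(32/5)²)/(6·16·100000) = 24/78125 rad
Superposition: θ = Σ θ_i = 5512/5859375 rad ≈ 0.000941 rad

θ(48/5) = 5512/5859375 rad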